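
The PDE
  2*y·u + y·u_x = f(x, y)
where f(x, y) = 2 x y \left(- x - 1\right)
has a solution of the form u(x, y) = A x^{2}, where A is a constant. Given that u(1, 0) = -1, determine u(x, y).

Substitute the ansatz u = A x^{2} into the left-hand side.
Derivatives of the ansatz:
  u_x = 2 A x
Term by term:
  2*y·u = 2 A x^{2} y
  y·u_x = 2 A x y
So the left-hand side equals
  2 A x^{2} y + 2 A x y
This must equal f(x, y) identically; expanded, f = - 2 x^{2} y - 2 x y.
Matching coefficients of the independent functions:
  [x y, x^{2} y]:  2 A = -2
Solving: A = -1.
Check against the point condition:
  u(1, 0) = -1  ⟹  A = -1  ✓
Hence u(x, y) = - x^{2}.

Answer: u(x, y) = - x^{2}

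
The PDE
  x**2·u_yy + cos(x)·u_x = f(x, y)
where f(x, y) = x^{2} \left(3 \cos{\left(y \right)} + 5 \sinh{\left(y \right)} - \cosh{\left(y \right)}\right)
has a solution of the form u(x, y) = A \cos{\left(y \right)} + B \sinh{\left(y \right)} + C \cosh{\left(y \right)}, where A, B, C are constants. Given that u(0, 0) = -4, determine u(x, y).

Substitute the ansatz u = A \cos{\left(y \right)} + B \sinh{\left(y \right)} + C \cosh{\left(y \right)} into the left-hand side.
Derivatives of the ansatz:
  u_yy = - A \cos{\left(y \right)} + B \sinh{\left(y \right)} + C \cosh{\left(y \right)}
  u_x = 0
Term by term:
  x**2·u_yy = - A x^{2} \cos{\left(y \right)} + B x^{2} \sinh{\left(y \right)} + C x^{2} \cosh{\left(y \right)}
  cos(x)·u_x = 0
So the left-hand side equals
  - A x^{2} \cos{\left(y \right)} + B x^{2} \sinh{\left(y \right)} + C x^{2} \cosh{\left(y \right)}
This must equal f(x, y) identically; expanded, f = 3 x^{2} \cos{\left(y \right)} + 5 x^{2} \sinh{\left(y \right)} - x^{2} \cosh{\left(y \right)}.
Matching coefficients of the independent functions:
  [x^{2} \cos{\left(y \right)}]:  - A = 3
  [x^{2} \sinh{\left(y \right)}]:  B = 5
  [x^{2} \cosh{\left(y \right)}]:  C = -1
Solving: A = -3, B = 5, C = -1.
Check against the point condition:
  u(0, 0) = -4  ⟹  A + C = -4  ✓
Hence u(x, y) = - 3 \cos{\left(y \right)} + 5 \sinh{\left(y \right)} - \cosh{\left(y \right)}.

Answer: u(x, y) = - 3 \cos{\left(y \right)} + 5 \sinh{\left(y \right)} - \cosh{\left(y \right)}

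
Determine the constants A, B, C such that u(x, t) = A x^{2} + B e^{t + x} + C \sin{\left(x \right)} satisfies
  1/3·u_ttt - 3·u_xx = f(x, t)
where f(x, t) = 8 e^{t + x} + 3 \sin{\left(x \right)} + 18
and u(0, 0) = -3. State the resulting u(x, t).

Substitute the ansatz u = A x^{2} + B e^{t + x} + C \sin{\left(x \right)} into the left-hand side.
Derivatives of the ansatz:
  u_ttt = B e^{t} e^{x}
  u_xx = 2 A + B e^{t} e^{x} - C \sin{\left(x \right)}
Term by term:
  1/3·u_ttt = \frac{B e^{t} e^{x}}{3}
  -3·u_xx = - 6 A - 3 B e^{t} e^{x} + 3 C \sin{\left(x \right)}
So the left-hand side equals
  - 6 A - \frac{8 B e^{t} e^{x}}{3} + 3 C \sin{\left(x \right)}
This must equal f(x, t) identically; expanded, f = 8 e^{t} e^{x} + 3 \sin{\left(x \right)} + 18.
Matching coefficients of the independent functions:
  [constant term]:  - 6 A = 18
  [e^{t} e^{x}]:  - \frac{8 B}{3} = 8
  [\sin{\left(x \right)}]:  3 C = 3
Solving: A = -3, B = -3, C = 1.
Check against the point condition:
  u(0, 0) = -3  ⟹  B = -3  ✓
Hence u(x, t) = - 3 x^{2} - 3 e^{t + x} + \sin{\left(x \right)}.

Answer: u(x, t) = - 3 x^{2} - 3 e^{t + x} + \sin{\left(x \right)}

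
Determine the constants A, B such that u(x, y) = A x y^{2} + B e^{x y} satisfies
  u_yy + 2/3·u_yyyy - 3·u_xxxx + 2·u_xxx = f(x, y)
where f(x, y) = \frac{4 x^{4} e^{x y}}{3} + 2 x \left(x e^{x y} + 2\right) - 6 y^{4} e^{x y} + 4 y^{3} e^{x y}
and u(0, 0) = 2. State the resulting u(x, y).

Substitute the ansatz u = A x y^{2} + B e^{x y} into the left-hand side.
Derivatives of the ansatz:
  u_yy = 2 A x + B x^{2} e^{x y}
  u_yyyy = B x^{4} e^{x y}
  u_xxxx = B y^{4} e^{x y}
  u_xxx = B y^{3} e^{x y}
Term by term:
  u_yy = 2 A x + B x^{2} e^{x y}
  2/3·u_yyyy = \frac{2 B x^{4} e^{x y}}{3}
  -3·u_xxxx = - 3 B y^{4} e^{x y}
  2·u_xxx = 2 B y^{3} e^{x y}
So the left-hand side equals
  2 A x + \frac{2 B x^{4} e^{x y}}{3} + B x^{2} e^{x y} - 3 B y^{4} e^{x y} + 2 B y^{3} e^{x y}
This must equal f(x, y) identically; expanded, f = \frac{4 x^{4} e^{x y}}{3} + 2 x^{2} e^{x y} + 4 x - 6 y^{4} e^{x y} + 4 y^{3} e^{x y}.
Matching coefficients of the independent functions:
  [x]:  2 A = 4
  [x^{2} e^{x y}]:  B = 2
  [x^{4} e^{x y}]:  \frac{2 B}{3} = \frac{4}{3}
  [y^{3} e^{x y}]:  2 B = 4
  [y^{4} e^{x y}]:  - 3 B = -6
Solving: A = 2, B = 2.
Check against the point condition:
  u(0, 0) = 2  ⟹  B = 2  ✓
Hence u(x, y) = 2 x y^{2} + 2 e^{x y}.

Answer: u(x, y) = 2 x y^{2} + 2 e^{x y}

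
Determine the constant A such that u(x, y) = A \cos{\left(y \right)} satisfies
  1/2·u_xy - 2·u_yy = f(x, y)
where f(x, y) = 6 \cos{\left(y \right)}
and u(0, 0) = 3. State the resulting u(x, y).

Substitute the ansatz u = A \cos{\left(y \right)} into the left-hand side.
Derivatives of the ansatz:
  u_xy = 0
  u_yy = - A \cos{\left(y \right)}
Term by term:
  1/2·u_xy = 0
  -2·u_yy = 2 A \cos{\left(y \right)}
So the left-hand side equals
  2 A \cos{\left(y \right)}
This must equal f(x, y) = 6 \cos{\left(y \right)} identically.
Matching coefficients of the independent functions:
  [\cos{\left(y \right)}]:  2 A = 6
Solving: A = 3.
Check against the point condition:
  u(0, 0) = 3  ⟹  A = 3  ✓
Hence u(x, y) = 3 \cos{\left(y \right)}.

Answer: u(x, y) = 3 \cos{\left(y \right)}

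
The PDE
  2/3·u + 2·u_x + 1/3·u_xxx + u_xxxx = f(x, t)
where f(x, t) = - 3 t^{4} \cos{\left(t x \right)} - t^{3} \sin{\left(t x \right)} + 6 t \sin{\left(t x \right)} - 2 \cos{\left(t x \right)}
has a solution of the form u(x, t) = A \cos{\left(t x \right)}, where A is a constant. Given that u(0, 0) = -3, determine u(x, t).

Substitute the ansatz u = A \cos{\left(t x \right)} into the left-hand side.
Derivatives of the ansatz:
  u_x = - A t \sin{\left(t x \right)}
  u_xxx = A t^{3} \sin{\left(t x \right)}
  u_xxxx = A t^{4} \cos{\left(t x \right)}
Term by term:
  2/3·u = \frac{2 A \cos{\left(t x \right)}}{3}
  2·u_x = - 2 A t \sin{\left(t x \right)}
  1/3·u_xxx = \frac{A t^{3} \sin{\left(t x \right)}}{3}
  u_xxxx = A t^{4} \cos{\left(t x \right)}
So the left-hand side equals
  A t^{4} \cos{\left(t x \right)} + \frac{A t^{3} \sin{\left(t x \right)}}{3} - 2 A t \sin{\left(t x \right)} + \frac{2 A \cos{\left(t x \right)}}{3}
This must equal f(x, t) = - 3 t^{4} \cos{\left(t x \right)} - t^{3} \sin{\left(t x \right)} + 6 t \sin{\left(t x \right)} - 2 \cos{\left(t x \right)} identically.
Matching coefficients of the independent functions:
  [t \sin{\left(t x \right)}]:  - 2 A = 6
  [t^{3} \sin{\left(t x \right)}]:  \frac{A}{3} = -1
  [t^{4} \cos{\left(t x \right)}]:  A = -3
  [\cos{\left(t x \right)}]:  \frac{2 A}{3} = -2
Solving: A = -3.
Check against the point condition:
  u(0, 0) = -3  ⟹  A = -3  ✓
Hence u(x, t) = - 3 \cos{\left(t x \right)}.

Answer: u(x, t) = - 3 \cos{\left(t x \right)}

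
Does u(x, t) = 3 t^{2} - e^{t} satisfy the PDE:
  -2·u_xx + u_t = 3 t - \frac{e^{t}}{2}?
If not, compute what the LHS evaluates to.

Evaluate each term of the left-hand side for u = 3 t^{2} - e^{t}.
Derivatives:
  u_xx = 0
  u_t = 6 t - e^{t}
Terms:
  -2·u_xx = 0
  u_t = 6 t - e^{t}
Sum: LHS = 6 t - e^{t}
Given right-hand side: 3 t - \frac{e^{t}}{2}. Difference LHS − RHS = 3 t - \frac{e^{t}}{2} ≠ 0, so u is not a solution.

Answer: No, the LHS evaluates to 6 t - e^{t}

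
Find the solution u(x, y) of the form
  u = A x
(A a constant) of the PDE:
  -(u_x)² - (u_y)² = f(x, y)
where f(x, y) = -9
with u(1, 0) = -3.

Answer: u(x, y) = - 3 x

Derivation:
Substitute the ansatz u = A x into the left-hand side.
Derivatives of the ansatz:
  u_x = A
  u_y = 0
Term by term:
  -(u_x)² = - A^{2}
  -(u_y)² = 0
So the left-hand side equals
  - A^{2}
This must equal f(x, y) = -9 identically.
Matching coefficients of the independent functions:
  [constant term]:  - A^{2} = -9
These equations allow (A) = (-3) or (3).
Impose the point condition(s):
  u(1, 0) = -3  ⟹  A = -3
Only A = -3 satisfies everything.
Hence u(x, y) = - 3 x.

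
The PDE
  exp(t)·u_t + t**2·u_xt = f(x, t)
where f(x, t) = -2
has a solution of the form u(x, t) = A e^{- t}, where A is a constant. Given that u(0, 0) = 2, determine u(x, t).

Answer: u(x, t) = 2 e^{- t}

Derivation:
Substitute the ansatz u = A e^{- t} into the left-hand side.
Derivatives of the ansatz:
  u_t = - A e^{- t}
  u_xt = 0
Term by term:
  exp(t)·u_t = - A
  t**2·u_xt = 0
So the left-hand side equals
  - A
This must equal f(x, t) = -2 identically.
Matching coefficients of the independent functions:
  [constant term]:  - A = -2
Solving: A = 2.
Check against the point condition:
  u(0, 0) = 2  ⟹  A = 2  ✓
Hence u(x, t) = 2 e^{- t}.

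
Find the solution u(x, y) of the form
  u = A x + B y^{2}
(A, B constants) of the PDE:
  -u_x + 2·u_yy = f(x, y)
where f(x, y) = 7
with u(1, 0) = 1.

Substitute the ansatz u = A x + B y^{2} into the left-hand side.
Derivatives of the ansatz:
  u_x = A
  u_yy = 2 B
Term by term:
  -u_x = - A
  2·u_yy = 4 B
So the left-hand side equals
  - A + 4 B
This must equal f(x, y) = 7 identically.
Matching coefficients of the independent functions:
  [constant term]:  - A + 4 B = 7
These equations do not fix every constant; impose the point condition(s):
  u(1, 0) = 1  ⟹  A = 1
Solving the combined system: A = 1, B = 2.
Hence u(x, y) = x + 2 y^{2}.

Answer: u(x, y) = x + 2 y^{2}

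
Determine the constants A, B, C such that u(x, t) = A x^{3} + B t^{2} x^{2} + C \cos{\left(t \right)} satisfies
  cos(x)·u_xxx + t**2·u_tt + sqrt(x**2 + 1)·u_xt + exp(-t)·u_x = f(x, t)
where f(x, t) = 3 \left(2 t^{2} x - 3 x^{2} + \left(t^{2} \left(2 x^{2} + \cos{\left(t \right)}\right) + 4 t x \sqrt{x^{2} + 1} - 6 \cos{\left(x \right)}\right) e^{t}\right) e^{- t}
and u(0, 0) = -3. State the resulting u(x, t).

Substitute the ansatz u = A x^{3} + B t^{2} x^{2} + C \cos{\left(t \right)} into the left-hand side.
Derivatives of the ansatz:
  u_xxx = 6 A
  u_tt = 2 B x^{2} - C \cos{\left(t \right)}
  u_xt = 4 B t x
  u_x = 3 A x^{2} + 2 B t^{2} x
Term by term:
  cos(x)·u_xxx = 6 A \cos{\left(x \right)}
  t**2·u_tt = 2 B t^{2} x^{2} - C t^{2} \cos{\left(t \right)}
  sqrt(x**2 + 1)·u_xt = 4 B t x \sqrt{x^{2} + 1}
  exp(-t)·u_x = 3 A x^{2} e^{- t} + 2 B t^{2} x e^{- t}
So the left-hand side equals
  3 A x^{2} e^{- t} + 6 A \cos{\left(x \right)} + 2 B t^{2} x^{2} + 2 B t^{2} x e^{- t} + 4 B t x \sqrt{x^{2} + 1} - C t^{2} \cos{\left(t \right)}
This must equal f(x, t) identically; expanded, f = 6 t^{2} x^{2} + 6 t^{2} x e^{- t} + 3 t^{2} \cos{\left(t \right)} + 12 t x \sqrt{x^{2} + 1} - 9 x^{2} e^{- t} - 18 \cos{\left(x \right)}.
Matching coefficients of the independent functions:
  [t^{2} x^{2}, t^{2} x e^{- t}]:  2 B = 6
  [t^{2} \cos{\left(t \right)}]:  - C = 3
  [x^{2} e^{- t}]:  3 A = -9
  [t x \sqrt{x^{2} + 1}]:  4 B = 12
  [\cos{\left(x \right)}]:  6 A = -18
Solving: A = -3, B = 3, C = -3.
Check against the point condition:
  u(0, 0) = -3  ⟹  C = -3  ✓
Hence u(x, t) = 3 t^{2} x^{2} - 3 x^{3} - 3 \cos{\left(t \right)}.

Answer: u(x, t) = 3 t^{2} x^{2} - 3 x^{3} - 3 \cos{\left(t \right)}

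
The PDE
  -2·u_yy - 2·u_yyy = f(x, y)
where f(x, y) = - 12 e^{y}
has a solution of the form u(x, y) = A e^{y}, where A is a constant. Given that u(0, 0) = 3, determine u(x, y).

Substitute the ansatz u = A e^{y} into the left-hand side.
Derivatives of the ansatz:
  u_yy = A e^{y}
  u_yyy = A e^{y}
Term by term:
  -2·u_yy = - 2 A e^{y}
  -2·u_yyy = - 2 A e^{y}
So the left-hand side equals
  - 4 A e^{y}
This must equal f(x, y) = - 12 e^{y} identically.
Matching coefficients of the independent functions:
  [e^{y}]:  - 4 A = -12
Solving: A = 3.
Check against the point condition:
  u(0, 0) = 3  ⟹  A = 3  ✓
Hence u(x, y) = 3 e^{y}.

Answer: u(x, y) = 3 e^{y}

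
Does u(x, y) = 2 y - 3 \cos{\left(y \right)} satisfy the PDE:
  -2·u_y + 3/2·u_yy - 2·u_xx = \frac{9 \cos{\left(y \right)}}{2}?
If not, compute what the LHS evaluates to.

Answer: No, the LHS evaluates to - 6 \sin{\left(y \right)} + \frac{9 \cos{\left(y \right)}}{2} - 4

Derivation:
Evaluate each term of the left-hand side for u = 2 y - 3 \cos{\left(y \right)}.
Derivatives:
  u_y = 3 \sin{\left(y \right)} + 2
  u_yy = 3 \cos{\left(y \right)}
  u_xx = 0
Terms:
  -2·u_y = - 6 \sin{\left(y \right)} - 4
  3/2·u_yy = \frac{9 \cos{\left(y \right)}}{2}
  -2·u_xx = 0
Sum: LHS = - 6 \sin{\left(y \right)} + \frac{9 \cos{\left(y \right)}}{2} - 4
Given right-hand side: \frac{9 \cos{\left(y \right)}}{2}. Difference LHS − RHS = - 6 \sin{\left(y \right)} - 4 ≠ 0, so u is not a solution.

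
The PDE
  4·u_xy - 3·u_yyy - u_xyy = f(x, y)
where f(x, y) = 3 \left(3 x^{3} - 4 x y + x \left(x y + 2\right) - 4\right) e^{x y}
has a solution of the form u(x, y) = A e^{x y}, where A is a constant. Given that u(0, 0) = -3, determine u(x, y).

Substitute the ansatz u = A e^{x y} into the left-hand side.
Derivatives of the ansatz:
  u_xy = A x y e^{x y} + A e^{x y}
  u_yyy = A x^{3} e^{x y}
  u_xyy = A x^{2} y e^{x y} + 2 A x e^{x y}
Term by term:
  4·u_xy = 4 A x y e^{x y} + 4 A e^{x y}
  -3·u_yyy = - 3 A x^{3} e^{x y}
  -u_xyy = - A x^{2} y e^{x y} - 2 A x e^{x y}
So the left-hand side equals
  - 3 A x^{3} e^{x y} - A x^{2} y e^{x y} + 4 A x y e^{x y} - 2 A x e^{x y} + 4 A e^{x y}
This must equal f(x, y) identically; expanded, f = 9 x^{3} e^{x y} + 3 x^{2} y e^{x y} - 12 x y e^{x y} + 6 x e^{x y} - 12 e^{x y}.
Matching coefficients of the independent functions:
  [x e^{x y}]:  - 2 A = 6
  [x^{3} e^{x y}]:  - 3 A = 9
  [x y e^{x y}, e^{x y}]:  4 A = -12
  [x^{2} y e^{x y}]:  - A = 3
Solving: A = -3.
Check against the point condition:
  u(0, 0) = -3  ⟹  A = -3  ✓
Hence u(x, y) = - 3 e^{x y}.

Answer: u(x, y) = - 3 e^{x y}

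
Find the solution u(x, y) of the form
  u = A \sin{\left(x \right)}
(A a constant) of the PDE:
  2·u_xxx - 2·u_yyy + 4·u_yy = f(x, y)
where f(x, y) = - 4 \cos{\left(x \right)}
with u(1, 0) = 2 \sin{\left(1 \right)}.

Substitute the ansatz u = A \sin{\left(x \right)} into the left-hand side.
Derivatives of the ansatz:
  u_xxx = - A \cos{\left(x \right)}
  u_yyy = 0
  u_yy = 0
Term by term:
  2·u_xxx = - 2 A \cos{\left(x \right)}
  -2·u_yyy = 0
  4·u_yy = 0
So the left-hand side equals
  - 2 A \cos{\left(x \right)}
This must equal f(x, y) = - 4 \cos{\left(x \right)} identically.
Matching coefficients of the independent functions:
  [\cos{\left(x \right)}]:  - 2 A = -4
Solving: A = 2.
Check against the point condition:
  u(1, 0) = 2 \sin{\left(1 \right)}  ⟹  A \sin{\left(1 \right)} = 2 \sin{\left(1 \right)}  ✓
Hence u(x, y) = 2 \sin{\left(x \right)}.

Answer: u(x, y) = 2 \sin{\left(x \right)}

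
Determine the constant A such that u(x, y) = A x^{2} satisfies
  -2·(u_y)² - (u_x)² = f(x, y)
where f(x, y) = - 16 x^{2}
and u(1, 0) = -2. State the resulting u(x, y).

Answer: u(x, y) = - 2 x^{2}

Derivation:
Substitute the ansatz u = A x^{2} into the left-hand side.
Derivatives of the ansatz:
  u_y = 0
  u_x = 2 A x
Term by term:
  -2·(u_y)² = 0
  -(u_x)² = - 4 A^{2} x^{2}
So the left-hand side equals
  - 4 A^{2} x^{2}
This must equal f(x, y) = - 16 x^{2} identically.
Matching coefficients of the independent functions:
  [x^{2}]:  - 4 A^{2} = -16
These equations allow (A) = (-2) or (2).
Impose the point condition(s):
  u(1, 0) = -2  ⟹  A = -2
Only A = -2 satisfies everything.
Hence u(x, y) = - 2 x^{2}.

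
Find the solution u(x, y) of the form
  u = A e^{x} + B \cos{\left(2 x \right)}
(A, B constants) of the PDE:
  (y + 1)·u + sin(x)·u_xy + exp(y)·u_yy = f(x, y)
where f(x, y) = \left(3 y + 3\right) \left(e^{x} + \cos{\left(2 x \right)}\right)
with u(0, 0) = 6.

Substitute the ansatz u = A e^{x} + B \cos{\left(2 x \right)} into the left-hand side.
Derivatives of the ansatz:
  u_xy = 0
  u_yy = 0
Term by term:
  (y + 1)·u = A y e^{x} + A e^{x} + B y \cos{\left(2 x \right)} + B \cos{\left(2 x \right)}
  sin(x)·u_xy = 0
  exp(y)·u_yy = 0
So the left-hand side equals
  A y e^{x} + A e^{x} + B y \cos{\left(2 x \right)} + B \cos{\left(2 x \right)}
This must equal f(x, y) identically; expanded, f = 3 y e^{x} + 3 y \cos{\left(2 x \right)} + 3 e^{x} + 3 \cos{\left(2 x \right)}.
Matching coefficients of the independent functions:
  [y e^{x}, e^{x}]:  A = 3
  [y \cos{\left(2 x \right)}, \cos{\left(2 x \right)}]:  B = 3
Solving: A = 3, B = 3.
Check against the point condition:
  u(0, 0) = 6  ⟹  A + B = 6  ✓
Hence u(x, y) = 3 e^{x} + 3 \cos{\left(2 x \right)}.

Answer: u(x, y) = 3 e^{x} + 3 \cos{\left(2 x \right)}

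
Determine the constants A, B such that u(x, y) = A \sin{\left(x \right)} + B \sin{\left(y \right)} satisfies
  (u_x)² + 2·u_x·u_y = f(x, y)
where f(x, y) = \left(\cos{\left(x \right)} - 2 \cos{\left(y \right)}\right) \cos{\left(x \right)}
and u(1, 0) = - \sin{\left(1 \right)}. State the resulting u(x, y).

Answer: u(x, y) = - \sin{\left(x \right)} + \sin{\left(y \right)}

Derivation:
Substitute the ansatz u = A \sin{\left(x \right)} + B \sin{\left(y \right)} into the left-hand side.
Derivatives of the ansatz:
  u_x = A \cos{\left(x \right)}
  u_y = B \cos{\left(y \right)}
Term by term:
  (u_x)² = A^{2} \cos^{2}{\left(x \right)}
  2·u_x·u_y = 2 A B \cos{\left(x \right)} \cos{\left(y \right)}
So the left-hand side equals
  A^{2} \cos^{2}{\left(x \right)} + 2 A B \cos{\left(x \right)} \cos{\left(y \right)}
This must equal f(x, y) identically; expanded, f = \cos^{2}{\left(x \right)} - 2 \cos{\left(x \right)} \cos{\left(y \right)}.
Matching coefficients of the independent functions:
  [\cos{\left(x \right)} \cos{\left(y \right)}]:  2 A B = -2
  [\cos^{2}{\left(x \right)}]:  A^{2} = 1
These equations allow (A, B) = (-1, 1) or (1, -1).
Impose the point condition(s):
  u(1, 0) = - \sin{\left(1 \right)}  ⟹  A \sin{\left(1 \right)} = - \sin{\left(1 \right)}
Only A = -1, B = 1 satisfies everything.
Hence u(x, y) = - \sin{\left(x \right)} + \sin{\left(y \right)}.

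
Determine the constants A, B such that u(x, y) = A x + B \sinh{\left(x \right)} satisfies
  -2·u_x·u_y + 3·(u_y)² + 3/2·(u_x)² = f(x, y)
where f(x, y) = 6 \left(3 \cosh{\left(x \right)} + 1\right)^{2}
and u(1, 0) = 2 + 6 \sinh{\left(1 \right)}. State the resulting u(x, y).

Answer: u(x, y) = 2 x + 6 \sinh{\left(x \right)}

Derivation:
Substitute the ansatz u = A x + B \sinh{\left(x \right)} into the left-hand side.
Derivatives of the ansatz:
  u_x = A + B \cosh{\left(x \right)}
  u_y = 0
Term by term:
  -2·u_x·u_y = 0
  3·(u_y)² = 0
  3/2·(u_x)² = \frac{3 A^{2}}{2} + 3 A B \cosh{\left(x \right)} + \frac{3 B^{2} \cosh^{2}{\left(x \right)}}{2}
So the left-hand side equals
  \frac{3 A^{2}}{2} + 3 A B \cosh{\left(x \right)} + \frac{3 B^{2} \cosh^{2}{\left(x \right)}}{2}
This must equal f(x, y) identically; expanded, f = 54 \cosh^{2}{\left(x \right)} + 36 \cosh{\left(x \right)} + 6.
Matching coefficients of the independent functions:
  [constant term]:  \frac{3 A^{2}}{2} = 6
  [\cosh{\left(x \right)}]:  3 A B = 36
  [\cosh^{2}{\left(x \right)}]:  \frac{3 B^{2}}{2} = 54
These equations allow (A, B) = (-2, -6) or (2, 6).
Impose the point condition(s):
  u(1, 0) = 2 + 6 \sinh{\left(1 \right)}  ⟹  A + B \sinh{\left(1 \right)} = 2 + 6 \sinh{\left(1 \right)}
Only A = 2, B = 6 satisfies everything.
Hence u(x, y) = 2 x + 6 \sinh{\left(x \right)}.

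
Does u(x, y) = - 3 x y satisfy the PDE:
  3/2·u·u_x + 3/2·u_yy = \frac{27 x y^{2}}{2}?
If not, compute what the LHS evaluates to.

Evaluate each term of the left-hand side for u = - 3 x y.
Derivatives:
  u_x = - 3 y
  u_yy = 0
Terms:
  3/2·u·u_x = \frac{27 x y^{2}}{2}
  3/2·u_yy = 0
Sum: LHS = \frac{27 x y^{2}}{2}
This is exactly the given right-hand side, so u is a solution.

Answer: Yes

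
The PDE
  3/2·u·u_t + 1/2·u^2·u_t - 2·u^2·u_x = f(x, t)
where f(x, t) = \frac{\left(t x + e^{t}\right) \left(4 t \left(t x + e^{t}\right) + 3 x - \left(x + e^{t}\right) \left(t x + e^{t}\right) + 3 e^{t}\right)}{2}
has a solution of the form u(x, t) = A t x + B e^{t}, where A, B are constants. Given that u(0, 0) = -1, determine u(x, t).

Substitute the ansatz u = A t x + B e^{t} into the left-hand side.
Derivatives of the ansatz:
  u_t = A x + B e^{t}
  u_x = A t
Term by term:
  3/2·u·u_t = \frac{3 A^{2} t x^{2}}{2} + \frac{3 A B t x e^{t}}{2} + \frac{3 A B x e^{t}}{2} + \frac{3 B^{2} e^{2 t}}{2}
  1/2·u^2·u_t = \frac{A^{3} t^{2} x^{3}}{2} + \frac{A^{2} B t^{2} x^{2} e^{t}}{2} + A^{2} B t x^{2} e^{t} + A B^{2} t x e^{2 t} + \frac{A B^{2} x e^{2 t}}{2} + \frac{B^{3} e^{3 t}}{2}
  -2·u^2·u_x = - 2 A^{3} t^{3} x^{2} - 4 A^{2} B t^{2} x e^{t} - 2 A B^{2} t e^{2 t}
So the left-hand side equals
  - 2 A^{3} t^{3} x^{2} + \frac{A^{3} t^{2} x^{3}}{2} + \frac{A^{2} B t^{2} x^{2} e^{t}}{2} - 4 A^{2} B t^{2} x e^{t} + A^{2} B t x^{2} e^{t} + \frac{3 A^{2} t x^{2}}{2} + A B^{2} t x e^{2 t} - 2 A B^{2} t e^{2 t} + \frac{A B^{2} x e^{2 t}}{2} + \frac{3 A B t x e^{t}}{2} + \frac{3 A B x e^{t}}{2} + \frac{B^{3} e^{3 t}}{2} + \frac{3 B^{2} e^{2 t}}{2}
This must equal f(x, t) identically; expanded, f = 2 t^{3} x^{2} - \frac{t^{2} x^{3}}{2} - \frac{t^{2} x^{2} e^{t}}{2} + 4 t^{2} x e^{t} - t x^{2} e^{t} + \frac{3 t x^{2}}{2} - t x e^{2 t} + \frac{3 t x e^{t}}{2} + 2 t e^{2 t} - \frac{x e^{2 t}}{2} + \frac{3 x e^{t}}{2} - \frac{e^{3 t}}{2} + \frac{3 e^{2 t}}{2}.
Matching coefficients of the independent functions:
  [t x^{2}]:  \frac{3 A^{2}}{2} = \frac{3}{2}
  [t e^{2 t}]:  - 2 A B^{2} = 2
  [t^{2} x^{3}]:  \frac{A^{3}}{2} = - \frac{1}{2}
  [t^{3} x^{2}]:  - 2 A^{3} = 2
  [x e^{t}, t x e^{t}]:  \frac{3 A B}{2} = \frac{3}{2}
  [x e^{2 t}]:  \frac{A B^{2}}{2} = - \frac{1}{2}
  [t x e^{2 t}]:  A B^{2} = -1
  [t x^{2} e^{t}]:  A^{2} B = -1
  [t^{2} x e^{t}]:  - 4 A^{2} B = 4
  [t^{2} x^{2} e^{t}]:  \frac{A^{2} B}{2} = - \frac{1}{2}
  [e^{2 t}]:  \frac{3 B^{2}}{2} = \frac{3}{2}
  [e^{3 t}]:  \frac{B^{3}}{2} = - \frac{1}{2}
Solving: A = -1, B = -1.
Check against the point condition:
  u(0, 0) = -1  ⟹  B = -1  ✓
Hence u(x, t) = - t x - e^{t}.

Answer: u(x, t) = - t x - e^{t}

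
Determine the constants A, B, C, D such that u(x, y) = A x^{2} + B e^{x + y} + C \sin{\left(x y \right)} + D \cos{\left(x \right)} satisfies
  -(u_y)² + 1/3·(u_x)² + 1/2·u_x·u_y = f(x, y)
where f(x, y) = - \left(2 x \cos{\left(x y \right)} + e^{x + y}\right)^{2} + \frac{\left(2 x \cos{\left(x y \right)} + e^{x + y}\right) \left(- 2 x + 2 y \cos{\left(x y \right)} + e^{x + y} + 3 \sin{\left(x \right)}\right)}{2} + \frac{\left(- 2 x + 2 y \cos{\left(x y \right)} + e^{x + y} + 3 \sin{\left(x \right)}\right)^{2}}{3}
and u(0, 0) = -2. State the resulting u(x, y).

Answer: u(x, y) = - x^{2} + e^{x + y} + 2 \sin{\left(x y \right)} - 3 \cos{\left(x \right)}

Derivation:
Substitute the ansatz u = A x^{2} + B e^{x + y} + C \sin{\left(x y \right)} + D \cos{\left(x \right)} into the left-hand side.
Derivatives of the ansatz:
  u_y = B e^{x} e^{y} + C x \cos{\left(x y \right)}
  u_x = 2 A x + B e^{x} e^{y} + C y \cos{\left(x y \right)} - D \sin{\left(x \right)}
Term by term:
  -(u_y)² = - B^{2} e^{2 x} e^{2 y} - 2 B C x e^{x} e^{y} \cos{\left(x y \right)} - C^{2} x^{2} \cos^{2}{\left(x y \right)}
  1/3·(u_x)² = \frac{4 A^{2} x^{2}}{3} + \frac{4 A B x e^{x} e^{y}}{3} + \frac{4 A C x y \cos{\left(x y \right)}}{3} - \frac{4 A D x \sin{\left(x \right)}}{3} + \frac{B^{2} e^{2 x} e^{2 y}}{3} + \frac{2 B C y e^{x} e^{y} \cos{\left(x y \right)}}{3} - \frac{2 B D e^{x} e^{y} \sin{\left(x \right)}}{3} + \frac{C^{2} y^{2} \cos^{2}{\left(x y \right)}}{3} - \frac{2 C D y \sin{\left(x \right)} \cos{\left(x y \right)}}{3} + \frac{D^{2} \sin^{2}{\left(x \right)}}{3}
  1/2·u_x·u_y = A B x e^{x} e^{y} + A C x^{2} \cos{\left(x y \right)} + \frac{B^{2} e^{2 x} e^{2 y}}{2} + \frac{B C x e^{x} e^{y} \cos{\left(x y \right)}}{2} + \frac{B C y e^{x} e^{y} \cos{\left(x y \right)}}{2} - \frac{B D e^{x} e^{y} \sin{\left(x \right)}}{2} + \frac{C^{2} x y \cos^{2}{\left(x y \right)}}{2} - \frac{C D x \sin{\left(x \right)} \cos{\left(x y \right)}}{2}
So the left-hand side equals
  \frac{4 A^{2} x^{2}}{3} + \frac{7 A B x e^{x} e^{y}}{3} + A C x^{2} \cos{\left(x y \right)} + \frac{4 A C x y \cos{\left(x y \right)}}{3} - \frac{4 A D x \sin{\left(x \right)}}{3} - \frac{B^{2} e^{2 x} e^{2 y}}{6} - \frac{3 B C x e^{x} e^{y} \cos{\left(x y \right)}}{2} + \frac{7 B C y e^{x} e^{y} \cos{\left(x y \right)}}{6} - \frac{7 B D e^{x} e^{y} \sin{\left(x \right)}}{6} - C^{2} x^{2} \cos^{2}{\left(x y \right)} + \frac{C^{2} x y \cos^{2}{\left(x y \right)}}{2} + \frac{C^{2} y^{2} \cos^{2}{\left(x y \right)}}{3} - \frac{C D x \sin{\left(x \right)} \cos{\left(x y \right)}}{2} - \frac{2 C D y \sin{\left(x \right)} \cos{\left(x y \right)}}{3} + \frac{D^{2} \sin^{2}{\left(x \right)}}{3}
This must equal f(x, y) identically; expanded, f = - 4 x^{2} \cos^{2}{\left(x y \right)} - 2 x^{2} \cos{\left(x y \right)} + \frac{4 x^{2}}{3} + 2 x y \cos^{2}{\left(x y \right)} - \frac{8 x y \cos{\left(x y \right)}}{3} - 3 x e^{x} e^{y} \cos{\left(x y \right)} - \frac{7 x e^{x} e^{y}}{3} + 3 x \sin{\left(x \right)} \cos{\left(x y \right)} - 4 x \sin{\left(x \right)} + \frac{4 y^{2} \cos^{2}{\left(x y \right)}}{3} + \frac{7 y e^{x} e^{y} \cos{\left(x y \right)}}{3} + 4 y \sin{\left(x \right)} \cos{\left(x y \right)} - \frac{e^{2 x} e^{2 y}}{6} + \frac{7 e^{x} e^{y} \sin{\left(x \right)}}{2} + 3 \sin^{2}{\left(x \right)}.
Matching coefficients of the independent functions:
(each divided by its leading coefficient; functions giving the same equation are listed together)
  [x^{2}]:  A^{2} - 1 = 0
  [x \sin{\left(x \right)}]:  A D - 3 = 0
  [x^{2} \cos{\left(x y \right)}, x y \cos{\left(x y \right)}]:  A C + 2 = 0
  [x^{2} \cos^{2}{\left(x y \right)}, y^{2} \cos^{2}{\left(x y \right)}, x y \cos^{2}{\left(x y \right)}]:  C^{2} - 4 = 0
  [e^{2 x} e^{2 y}]:  B^{2} - 1 = 0
  [x e^{x} e^{y}]:  A B + 1 = 0
  [x \sin{\left(x \right)} \cos{\left(x y \right)}, y \sin{\left(x \right)} \cos{\left(x y \right)}]:  C D + 6 = 0
  [e^{x} e^{y} \sin{\left(x \right)}]:  B D + 3 = 0
  [x e^{x} e^{y} \cos{\left(x y \right)}, y e^{x} e^{y} \cos{\left(x y \right)}]:  B C - 2 = 0
  [\sin^{2}{\left(x \right)}]:  D^{2} - 9 = 0
These equations allow (A, B, C, D) = (-1, 1, 2, -3) or (1, -1, -2, 3).
Impose the point condition(s):
  u(0, 0) = -2  ⟹  B + D = -2
Only A = -1, B = 1, C = 2, D = -3 satisfies everything.
Hence u(x, y) = - x^{2} + e^{x + y} + 2 \sin{\left(x y \right)} - 3 \cos{\left(x \right)}.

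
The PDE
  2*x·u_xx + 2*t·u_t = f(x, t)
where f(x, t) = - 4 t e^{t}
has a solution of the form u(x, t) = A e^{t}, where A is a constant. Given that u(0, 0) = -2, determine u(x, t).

Substitute the ansatz u = A e^{t} into the left-hand side.
Derivatives of the ansatz:
  u_xx = 0
  u_t = A e^{t}
Term by term:
  2*x·u_xx = 0
  2*t·u_t = 2 A t e^{t}
So the left-hand side equals
  2 A t e^{t}
This must equal f(x, t) = - 4 t e^{t} identically.
Matching coefficients of the independent functions:
  [t e^{t}]:  2 A = -4
Solving: A = -2.
Check against the point condition:
  u(0, 0) = -2  ⟹  A = -2  ✓
Hence u(x, t) = - 2 e^{t}.

Answer: u(x, t) = - 2 e^{t}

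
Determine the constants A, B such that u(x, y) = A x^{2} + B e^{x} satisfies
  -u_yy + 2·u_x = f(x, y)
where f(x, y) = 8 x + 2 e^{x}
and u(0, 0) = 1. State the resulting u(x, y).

Substitute the ansatz u = A x^{2} + B e^{x} into the left-hand side.
Derivatives of the ansatz:
  u_yy = 0
  u_x = 2 A x + B e^{x}
Term by term:
  -u_yy = 0
  2·u_x = 4 A x + 2 B e^{x}
So the left-hand side equals
  4 A x + 2 B e^{x}
This must equal f(x, y) = 8 x + 2 e^{x} identically.
Matching coefficients of the independent functions:
  [x]:  4 A = 8
  [e^{x}]:  2 B = 2
Solving: A = 2, B = 1.
Check against the point condition:
  u(0, 0) = 1  ⟹  B = 1  ✓
Hence u(x, y) = 2 x^{2} + e^{x}.

Answer: u(x, y) = 2 x^{2} + e^{x}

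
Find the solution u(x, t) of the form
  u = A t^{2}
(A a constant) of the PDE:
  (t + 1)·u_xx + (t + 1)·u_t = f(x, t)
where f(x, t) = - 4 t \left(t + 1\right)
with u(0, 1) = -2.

Answer: u(x, t) = - 2 t^{2}

Derivation:
Substitute the ansatz u = A t^{2} into the left-hand side.
Derivatives of the ansatz:
  u_xx = 0
  u_t = 2 A t
Term by term:
  (t + 1)·u_xx = 0
  (t + 1)·u_t = 2 A t^{2} + 2 A t
So the left-hand side equals
  2 A t^{2} + 2 A t
This must equal f(x, t) identically; expanded, f = - 4 t^{2} - 4 t.
Matching coefficients of the independent functions:
  [t, t^{2}]:  2 A = -4
Solving: A = -2.
Check against the point condition:
  u(0, 1) = -2  ⟹  A = -2  ✓
Hence u(x, t) = - 2 t^{2}.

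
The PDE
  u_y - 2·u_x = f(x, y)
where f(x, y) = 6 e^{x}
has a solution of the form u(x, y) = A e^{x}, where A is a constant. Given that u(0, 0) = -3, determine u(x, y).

Answer: u(x, y) = - 3 e^{x}

Derivation:
Substitute the ansatz u = A e^{x} into the left-hand side.
Derivatives of the ansatz:
  u_y = 0
  u_x = A e^{x}
Term by term:
  u_y = 0
  -2·u_x = - 2 A e^{x}
So the left-hand side equals
  - 2 A e^{x}
This must equal f(x, y) = 6 e^{x} identically.
Matching coefficients of the independent functions:
  [e^{x}]:  - 2 A = 6
Solving: A = -3.
Check against the point condition:
  u(0, 0) = -3  ⟹  A = -3  ✓
Hence u(x, y) = - 3 e^{x}.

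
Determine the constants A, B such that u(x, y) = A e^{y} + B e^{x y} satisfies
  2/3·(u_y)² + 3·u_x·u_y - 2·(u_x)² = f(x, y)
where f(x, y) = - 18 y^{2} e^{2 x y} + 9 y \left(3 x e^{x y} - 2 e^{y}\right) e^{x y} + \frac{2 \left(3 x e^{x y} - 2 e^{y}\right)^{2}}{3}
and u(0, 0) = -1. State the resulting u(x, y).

Answer: u(x, y) = 2 e^{y} - 3 e^{x y}

Derivation:
Substitute the ansatz u = A e^{y} + B e^{x y} into the left-hand side.
Derivatives of the ansatz:
  u_y = A e^{y} + B x e^{x y}
  u_x = B y e^{x y}
Term by term:
  2/3·(u_y)² = \frac{2 A^{2} e^{2 y}}{3} + \frac{4 A B x e^{y} e^{x y}}{3} + \frac{2 B^{2} x^{2} e^{2 x y}}{3}
  3·u_x·u_y = 3 A B y e^{y} e^{x y} + 3 B^{2} x y e^{2 x y}
  -2·(u_x)² = - 2 B^{2} y^{2} e^{2 x y}
So the left-hand side equals
  \frac{2 A^{2} e^{2 y}}{3} + \frac{4 A B x e^{y} e^{x y}}{3} + 3 A B y e^{y} e^{x y} + \frac{2 B^{2} x^{2} e^{2 x y}}{3} + 3 B^{2} x y e^{2 x y} - 2 B^{2} y^{2} e^{2 x y}
This must equal f(x, y) identically; expanded, f = 6 x^{2} e^{2 x y} + 27 x y e^{2 x y} - 8 x e^{y} e^{x y} - 18 y^{2} e^{2 x y} - 18 y e^{y} e^{x y} + \frac{8 e^{2 y}}{3}.
Matching coefficients of the independent functions:
  [x^{2} e^{2 x y}]:  \frac{2 B^{2}}{3} = 6
  [y^{2} e^{2 x y}]:  - 2 B^{2} = -18
  [x y e^{2 x y}]:  3 B^{2} = 27
  [x e^{y} e^{x y}]:  \frac{4 A B}{3} = -8
  [y e^{y} e^{x y}]:  3 A B = -18
  [e^{2 y}]:  \frac{2 A^{2}}{3} = \frac{8}{3}
These equations allow (A, B) = (-2, 3) or (2, -3).
Impose the point condition(s):
  u(0, 0) = -1  ⟹  A + B = -1
Only A = 2, B = -3 satisfies everything.
Hence u(x, y) = 2 e^{y} - 3 e^{x y}.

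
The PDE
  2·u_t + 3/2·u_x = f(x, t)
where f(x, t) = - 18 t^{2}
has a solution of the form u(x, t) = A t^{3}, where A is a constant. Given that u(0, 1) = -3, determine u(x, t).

Substitute the ansatz u = A t^{3} into the left-hand side.
Derivatives of the ansatz:
  u_t = 3 A t^{2}
  u_x = 0
Term by term:
  2·u_t = 6 A t^{2}
  3/2·u_x = 0
So the left-hand side equals
  6 A t^{2}
This must equal f(x, t) = - 18 t^{2} identically.
Matching coefficients of the independent functions:
  [t^{2}]:  6 A = -18
Solving: A = -3.
Check against the point condition:
  u(0, 1) = -3  ⟹  A = -3  ✓
Hence u(x, t) = - 3 t^{3}.

Answer: u(x, t) = - 3 t^{3}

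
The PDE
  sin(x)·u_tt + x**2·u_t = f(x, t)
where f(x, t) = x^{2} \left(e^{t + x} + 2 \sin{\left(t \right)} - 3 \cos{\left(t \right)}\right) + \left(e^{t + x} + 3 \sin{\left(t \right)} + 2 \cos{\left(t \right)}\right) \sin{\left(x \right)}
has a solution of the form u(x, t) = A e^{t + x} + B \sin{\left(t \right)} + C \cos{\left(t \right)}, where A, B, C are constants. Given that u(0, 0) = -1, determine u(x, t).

Substitute the ansatz u = A e^{t + x} + B \sin{\left(t \right)} + C \cos{\left(t \right)} into the left-hand side.
Derivatives of the ansatz:
  u_tt = A e^{t} e^{x} - B \sin{\left(t \right)} - C \cos{\left(t \right)}
  u_t = A e^{t} e^{x} + B \cos{\left(t \right)} - C \sin{\left(t \right)}
Term by term:
  sin(x)·u_tt = A e^{t} e^{x} \sin{\left(x \right)} - B \sin{\left(t \right)} \sin{\left(x \right)} - C \sin{\left(x \right)} \cos{\left(t \right)}
  x**2·u_t = A x^{2} e^{t} e^{x} + B x^{2} \cos{\left(t \right)} - C x^{2} \sin{\left(t \right)}
So the left-hand side equals
  A x^{2} e^{t} e^{x} + A e^{t} e^{x} \sin{\left(x \right)} + B x^{2} \cos{\left(t \right)} - B \sin{\left(t \right)} \sin{\left(x \right)} - C x^{2} \sin{\left(t \right)} - C \sin{\left(x \right)} \cos{\left(t \right)}
This must equal f(x, t) identically; expanded, f = x^{2} e^{t} e^{x} + 2 x^{2} \sin{\left(t \right)} - 3 x^{2} \cos{\left(t \right)} + e^{t} e^{x} \sin{\left(x \right)} + 3 \sin{\left(t \right)} \sin{\left(x \right)} + 2 \sin{\left(x \right)} \cos{\left(t \right)}.
Matching coefficients of the independent functions:
  [x^{2} \sin{\left(t \right)}, \sin{\left(x \right)} \cos{\left(t \right)}]:  - C = 2
  [x^{2} \cos{\left(t \right)}]:  B = -3
  [\sin{\left(t \right)} \sin{\left(x \right)}]:  - B = 3
  [x^{2} e^{t} e^{x}, e^{t} e^{x} \sin{\left(x \right)}]:  A = 1
Solving: A = 1, B = -3, C = -2.
Check against the point condition:
  u(0, 0) = -1  ⟹  A + C = -1  ✓
Hence u(x, t) = e^{t + x} - 3 \sin{\left(t \right)} - 2 \cos{\left(t \right)}.

Answer: u(x, t) = e^{t + x} - 3 \sin{\left(t \right)} - 2 \cos{\left(t \right)}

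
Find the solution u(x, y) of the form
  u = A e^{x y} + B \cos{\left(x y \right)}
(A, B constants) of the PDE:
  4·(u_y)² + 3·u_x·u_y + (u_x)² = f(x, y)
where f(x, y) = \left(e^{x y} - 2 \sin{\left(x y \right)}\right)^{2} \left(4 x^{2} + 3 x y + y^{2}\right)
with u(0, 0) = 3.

Answer: u(x, y) = e^{x y} + 2 \cos{\left(x y \right)}

Derivation:
Substitute the ansatz u = A e^{x y} + B \cos{\left(x y \right)} into the left-hand side.
Derivatives of the ansatz:
  u_y = A x e^{x y} - B x \sin{\left(x y \right)}
  u_x = A y e^{x y} - B y \sin{\left(x y \right)}
Term by term:
  4·(u_y)² = 4 A^{2} x^{2} e^{2 x y} - 8 A B x^{2} e^{x y} \sin{\left(x y \right)} + 4 B^{2} x^{2} \sin^{2}{\left(x y \right)}
  3·u_x·u_y = 3 A^{2} x y e^{2 x y} - 6 A B x y e^{x y} \sin{\left(x y \right)} + 3 B^{2} x y \sin^{2}{\left(x y \right)}
  (u_x)² = A^{2} y^{2} e^{2 x y} - 2 A B y^{2} e^{x y} \sin{\left(x y \right)} + B^{2} y^{2} \sin^{2}{\left(x y \right)}
So the left-hand side equals
  4 A^{2} x^{2} e^{2 x y} + 3 A^{2} x y e^{2 x y} + A^{2} y^{2} e^{2 x y} - 8 A B x^{2} e^{x y} \sin{\left(x y \right)} - 6 A B x y e^{x y} \sin{\left(x y \right)} - 2 A B y^{2} e^{x y} \sin{\left(x y \right)} + 4 B^{2} x^{2} \sin^{2}{\left(x y \right)} + 3 B^{2} x y \sin^{2}{\left(x y \right)} + B^{2} y^{2} \sin^{2}{\left(x y \right)}
This must equal f(x, y) identically; expanded, f = 4 x^{2} e^{2 x y} - 16 x^{2} e^{x y} \sin{\left(x y \right)} + 16 x^{2} \sin^{2}{\left(x y \right)} + 3 x y e^{2 x y} - 12 x y e^{x y} \sin{\left(x y \right)} + 12 x y \sin^{2}{\left(x y \right)} + y^{2} e^{2 x y} - 4 y^{2} e^{x y} \sin{\left(x y \right)} + 4 y^{2} \sin^{2}{\left(x y \right)}.
Matching coefficients of the independent functions:
  [x^{2} e^{2 x y}]:  4 A^{2} = 4
  [x^{2} \sin^{2}{\left(x y \right)}]:  4 B^{2} = 16
  [y^{2} e^{2 x y}]:  A^{2} = 1
  [y^{2} \sin^{2}{\left(x y \right)}]:  B^{2} = 4
  [x y e^{2 x y}]:  3 A^{2} = 3
  [x y \sin^{2}{\left(x y \right)}]:  3 B^{2} = 12
  [x^{2} e^{x y} \sin{\left(x y \right)}]:  - 8 A B = -16
  [y^{2} e^{x y} \sin{\left(x y \right)}]:  - 2 A B = -4
  [x y e^{x y} \sin{\left(x y \right)}]:  - 6 A B = -12
These equations allow (A, B) = (-1, -2) or (1, 2).
Impose the point condition(s):
  u(0, 0) = 3  ⟹  A + B = 3
Only A = 1, B = 2 satisfies everything.
Hence u(x, y) = e^{x y} + 2 \cos{\left(x y \right)}.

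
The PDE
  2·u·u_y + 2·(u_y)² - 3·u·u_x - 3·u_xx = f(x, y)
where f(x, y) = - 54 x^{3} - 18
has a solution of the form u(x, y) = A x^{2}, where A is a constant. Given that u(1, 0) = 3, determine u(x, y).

Substitute the ansatz u = A x^{2} into the left-hand side.
Derivatives of the ansatz:
  u_y = 0
  u_x = 2 A x
  u_xx = 2 A
Term by term:
  2·u·u_y = 0
  2·(u_y)² = 0
  -3·u·u_x = - 6 A^{2} x^{3}
  -3·u_xx = - 6 A
So the left-hand side equals
  - 6 A^{2} x^{3} - 6 A
This must equal f(x, y) = - 54 x^{3} - 18 identically.
Matching coefficients of the independent functions:
  [constant term]:  - 6 A = -18
  [x^{3}]:  - 6 A^{2} = -54
Solving: A = 3.
Check against the point condition:
  u(1, 0) = 3  ⟹  A = 3  ✓
Hence u(x, y) = 3 x^{2}.

Answer: u(x, y) = 3 x^{2}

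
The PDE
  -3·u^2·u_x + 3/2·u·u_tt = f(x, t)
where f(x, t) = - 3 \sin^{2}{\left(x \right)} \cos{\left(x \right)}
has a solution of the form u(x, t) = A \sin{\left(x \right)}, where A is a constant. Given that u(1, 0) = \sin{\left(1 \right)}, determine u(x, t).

Answer: u(x, t) = \sin{\left(x \right)}

Derivation:
Substitute the ansatz u = A \sin{\left(x \right)} into the left-hand side.
Derivatives of the ansatz:
  u_x = A \cos{\left(x \right)}
  u_tt = 0
Term by term:
  -3·u^2·u_x = - 3 A^{3} \sin^{2}{\left(x \right)} \cos{\left(x \right)}
  3/2·u·u_tt = 0
So the left-hand side equals
  - 3 A^{3} \sin^{2}{\left(x \right)} \cos{\left(x \right)}
This must equal f(x, t) = - 3 \sin^{2}{\left(x \right)} \cos{\left(x \right)} identically.
Matching coefficients of the independent functions:
  [\sin^{2}{\left(x \right)} \cos{\left(x \right)}]:  - 3 A^{3} = -3
Solving: A = 1.
Check against the point condition:
  u(1, 0) = \sin{\left(1 \right)}  ⟹  A \sin{\left(1 \right)} = \sin{\left(1 \right)}  ✓
Hence u(x, t) = \sin{\left(x \right)}.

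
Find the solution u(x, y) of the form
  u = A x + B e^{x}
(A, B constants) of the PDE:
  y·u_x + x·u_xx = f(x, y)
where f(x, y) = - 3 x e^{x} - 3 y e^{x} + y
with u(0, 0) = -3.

Answer: u(x, y) = x - 3 e^{x}

Derivation:
Substitute the ansatz u = A x + B e^{x} into the left-hand side.
Derivatives of the ansatz:
  u_x = A + B e^{x}
  u_xx = B e^{x}
Term by term:
  y·u_x = A y + B y e^{x}
  x·u_xx = B x e^{x}
So the left-hand side equals
  A y + B x e^{x} + B y e^{x}
This must equal f(x, y) = - 3 x e^{x} - 3 y e^{x} + y identically.
Matching coefficients of the independent functions:
  [y]:  A = 1
  [x e^{x}, y e^{x}]:  B = -3
Solving: A = 1, B = -3.
Check against the point condition:
  u(0, 0) = -3  ⟹  B = -3  ✓
Hence u(x, y) = x - 3 e^{x}.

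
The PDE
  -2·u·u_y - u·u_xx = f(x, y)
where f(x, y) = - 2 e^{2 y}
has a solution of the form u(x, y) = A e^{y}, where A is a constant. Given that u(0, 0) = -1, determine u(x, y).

Answer: u(x, y) = - e^{y}

Derivation:
Substitute the ansatz u = A e^{y} into the left-hand side.
Derivatives of the ansatz:
  u_y = A e^{y}
  u_xx = 0
Term by term:
  -2·u·u_y = - 2 A^{2} e^{2 y}
  -u·u_xx = 0
So the left-hand side equals
  - 2 A^{2} e^{2 y}
This must equal f(x, y) = - 2 e^{2 y} identically.
Matching coefficients of the independent functions:
  [e^{2 y}]:  - 2 A^{2} = -2
These equations allow (A) = (-1) or (1).
Impose the point condition(s):
  u(0, 0) = -1  ⟹  A = -1
Only A = -1 satisfies everything.
Hence u(x, y) = - e^{y}.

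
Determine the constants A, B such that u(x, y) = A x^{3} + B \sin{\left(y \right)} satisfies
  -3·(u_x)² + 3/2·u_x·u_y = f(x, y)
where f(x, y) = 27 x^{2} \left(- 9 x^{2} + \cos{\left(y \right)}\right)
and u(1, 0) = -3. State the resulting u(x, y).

Substitute the ansatz u = A x^{3} + B \sin{\left(y \right)} into the left-hand side.
Derivatives of the ansatz:
  u_x = 3 A x^{2}
  u_y = B \cos{\left(y \right)}
Term by term:
  -3·(u_x)² = - 27 A^{2} x^{4}
  3/2·u_x·u_y = \frac{9 A B x^{2} \cos{\left(y \right)}}{2}
So the left-hand side equals
  - 27 A^{2} x^{4} + \frac{9 A B x^{2} \cos{\left(y \right)}}{2}
This must equal f(x, y) = 27 x^{2} \left(- 9 x^{2} + \cos{\left(y \right)}\right) identically.
Matching coefficients of the independent functions:
  [x^{4}]:  - 27 A^{2} = -243
  [x^{2} \cos{\left(y \right)}]:  \frac{9 A B}{2} = 27
These equations allow (A, B) = (-3, -2) or (3, 2).
Impose the point condition(s):
  u(1, 0) = -3  ⟹  A = -3
Only A = -3, B = -2 satisfies everything.
Hence u(x, y) = - 3 x^{3} - 2 \sin{\left(y \right)}.

Answer: u(x, y) = - 3 x^{3} - 2 \sin{\left(y \right)}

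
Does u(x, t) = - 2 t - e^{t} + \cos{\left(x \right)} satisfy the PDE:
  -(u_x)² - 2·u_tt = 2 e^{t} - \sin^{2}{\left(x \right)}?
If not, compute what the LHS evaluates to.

Evaluate each term of the left-hand side for u = - 2 t - e^{t} + \cos{\left(x \right)}.
Derivatives:
  u_x = - \sin{\left(x \right)}
  u_tt = - e^{t}
Terms:
  -(u_x)² = - \sin^{2}{\left(x \right)}
  -2·u_tt = 2 e^{t}
Sum: LHS = 2 e^{t} - \sin^{2}{\left(x \right)}
This is exactly the given right-hand side, so u is a solution.

Answer: Yes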